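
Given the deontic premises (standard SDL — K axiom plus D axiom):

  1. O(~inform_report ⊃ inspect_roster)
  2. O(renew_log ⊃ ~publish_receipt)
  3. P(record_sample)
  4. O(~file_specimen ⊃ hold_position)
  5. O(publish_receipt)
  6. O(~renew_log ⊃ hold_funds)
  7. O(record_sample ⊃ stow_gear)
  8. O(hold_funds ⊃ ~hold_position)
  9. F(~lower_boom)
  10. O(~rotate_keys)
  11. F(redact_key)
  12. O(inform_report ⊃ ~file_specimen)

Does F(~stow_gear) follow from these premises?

Premise 7 is O(record_sample ⊃ stow_gear), but O(record_sample) is not derivable from the premises (the permission P(record_sample) asserts only ~O(~record_sample), not O(record_sample)), so it does not yield O(stow_gear).
No other premise forces O(stow_gear). An ideal world satisfying every premise can still have ~stow_gear true, so F(~stow_gear) is not derivable.

No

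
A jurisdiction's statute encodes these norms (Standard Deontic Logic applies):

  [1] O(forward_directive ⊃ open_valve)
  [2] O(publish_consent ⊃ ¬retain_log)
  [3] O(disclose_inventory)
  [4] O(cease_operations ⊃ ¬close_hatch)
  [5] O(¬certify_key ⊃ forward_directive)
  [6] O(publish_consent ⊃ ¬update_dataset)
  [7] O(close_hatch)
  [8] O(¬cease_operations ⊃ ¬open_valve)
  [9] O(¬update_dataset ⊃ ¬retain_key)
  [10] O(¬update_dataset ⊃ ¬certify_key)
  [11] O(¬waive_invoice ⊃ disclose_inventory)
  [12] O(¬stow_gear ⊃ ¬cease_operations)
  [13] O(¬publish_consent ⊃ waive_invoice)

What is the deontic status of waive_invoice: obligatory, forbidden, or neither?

Obligatory

Premise 7 gives O(close_hatch).
Premise 4, O(cease_operations ⊃ ¬close_hatch), contraposes to O(close_hatch ⊃ ¬cease_operations); with O(close_hatch) we get O(¬cease_operations).
With premise 8, O(¬cease_operations ⊃ ¬open_valve), the K-axiom yields O(¬open_valve).
Premise 1 is O(forward_directive ⊃ open_valve); contrapositively O(¬open_valve ⊃ ¬forward_directive). Since O(¬open_valve) holds, K gives O(¬forward_directive).
The contrapositive of premise 5 (O(¬certify_key ⊃ forward_directive)) is O(¬forward_directive ⊃ certify_key), and O(¬forward_directive) is already established, so O(certify_key).
The contrapositive of premise 10 (O(¬update_dataset ⊃ ¬certify_key)) is O(certify_key ⊃ update_dataset), and O(certify_key) is already established, so O(update_dataset).
Premise 6, O(publish_consent ⊃ ¬update_dataset), contraposes to O(update_dataset ⊃ ¬publish_consent); with O(update_dataset) we get O(¬publish_consent).
Premise 13 is O(¬publish_consent ⊃ waive_invoice); since O(¬publish_consent), deontic closure gives O(waive_invoice).
Premises 2, 3, 9, 11, 12 do not contribute to this derivation.
Hence waive_invoice is obligatory.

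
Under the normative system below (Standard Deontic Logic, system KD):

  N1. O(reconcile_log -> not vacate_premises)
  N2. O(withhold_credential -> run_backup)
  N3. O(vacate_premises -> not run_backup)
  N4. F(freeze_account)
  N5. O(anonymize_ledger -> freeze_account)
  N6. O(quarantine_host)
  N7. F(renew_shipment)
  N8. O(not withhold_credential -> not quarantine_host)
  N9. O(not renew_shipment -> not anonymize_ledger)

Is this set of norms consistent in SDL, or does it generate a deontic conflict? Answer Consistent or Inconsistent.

Consistent

Premise 5 is O(anonymize_ledger -> freeze_account), but O(anonymize_ledger) is not derivable from the premises, so it does not yield O(freeze_account).
So O(freeze_account) is not derivable, and the apparent clash with O(not freeze_account) does not arise.
A world satisfying every obligation exists (e.g. anonymize_ledger=false, freeze_account=false, quarantine_host=true, reconcile_log=false, renew_shipment=false, run_backup=true, vacate_premises=false, withhold_credential=true); no atom is both obligatory and forbidden, so the set is consistent.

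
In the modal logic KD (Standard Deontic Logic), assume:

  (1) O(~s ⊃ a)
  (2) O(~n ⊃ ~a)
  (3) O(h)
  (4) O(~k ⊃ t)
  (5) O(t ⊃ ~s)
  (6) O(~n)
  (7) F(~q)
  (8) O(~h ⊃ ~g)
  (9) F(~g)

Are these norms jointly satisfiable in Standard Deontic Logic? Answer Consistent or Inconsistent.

Premise 8 is O(~h ⊃ ~g), but O(~h) is not derivable from the premises, so it does not yield O(~g).
So O(~g) is not derivable, and the apparent clash with O(g) does not arise.
A world satisfying every obligation exists (e.g. a=false, g=true, h=true, k=true, n=false, q=true, s=true, t=false); no atom is both obligatory and forbidden, so the set is consistent.

Consistent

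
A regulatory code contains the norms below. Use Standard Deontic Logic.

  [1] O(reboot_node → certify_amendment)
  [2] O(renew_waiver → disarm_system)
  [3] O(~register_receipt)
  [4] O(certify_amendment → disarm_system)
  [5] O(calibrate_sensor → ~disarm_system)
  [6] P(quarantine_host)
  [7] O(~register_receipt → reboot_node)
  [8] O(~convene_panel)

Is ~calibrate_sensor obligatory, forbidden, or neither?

Obligatory

Premise 3 gives O(~register_receipt).
From O(~register_receipt) and premise 7, O(~register_receipt → reboot_node), we obtain O(reboot_node).
Premise 1 is O(reboot_node → certify_amendment); since O(reboot_node), deontic closure gives O(certify_amendment).
From O(certify_amendment) and premise 4, O(certify_amendment → disarm_system), we obtain O(disarm_system).
Premise 5 is O(calibrate_sensor → ~disarm_system); contrapositively O(disarm_system → ~calibrate_sensor). Since O(disarm_system) holds, K gives O(~calibrate_sensor).
Premises 2, 6, 8 do not contribute to this derivation.
Hence ~calibrate_sensor is obligatory.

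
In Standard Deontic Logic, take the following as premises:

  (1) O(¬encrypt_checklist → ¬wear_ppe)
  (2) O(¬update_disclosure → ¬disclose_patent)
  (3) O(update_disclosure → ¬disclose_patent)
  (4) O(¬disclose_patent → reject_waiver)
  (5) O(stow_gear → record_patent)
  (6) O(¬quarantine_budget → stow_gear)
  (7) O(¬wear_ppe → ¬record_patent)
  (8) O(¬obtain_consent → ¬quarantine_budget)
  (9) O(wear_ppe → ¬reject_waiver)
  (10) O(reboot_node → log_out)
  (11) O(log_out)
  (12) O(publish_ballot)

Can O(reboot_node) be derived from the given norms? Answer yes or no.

No

Premise 10 is O(reboot_node → log_out); even if O(log_out) held, inferring O(reboot_node) would be affirming the consequent — invalid.
No other premise forces O(reboot_node). An ideal world satisfying every premise can still have reboot_node false, so O(reboot_node) is not derivable.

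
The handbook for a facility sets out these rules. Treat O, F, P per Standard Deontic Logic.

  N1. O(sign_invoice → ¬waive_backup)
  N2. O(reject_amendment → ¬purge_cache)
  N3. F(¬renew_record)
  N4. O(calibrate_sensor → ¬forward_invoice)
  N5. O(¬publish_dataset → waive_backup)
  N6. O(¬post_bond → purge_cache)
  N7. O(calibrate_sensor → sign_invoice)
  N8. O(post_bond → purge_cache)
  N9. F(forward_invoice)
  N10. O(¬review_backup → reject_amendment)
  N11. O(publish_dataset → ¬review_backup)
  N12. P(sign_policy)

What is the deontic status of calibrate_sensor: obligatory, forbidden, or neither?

Forbidden

Premises 6 and 8 are O(¬post_bond → purge_cache) and O(post_bond → purge_cache); every ideal world satisfies ¬post_bond or post_bond, so in either case purge_cache holds — hence O(purge_cache).
Premise 2 is O(reject_amendment → ¬purge_cache); contrapositively O(purge_cache → ¬reject_amendment). Since O(purge_cache) holds, K gives O(¬reject_amendment).
Premise 10 is O(¬review_backup → reject_amendment); contrapositively O(¬reject_amendment → review_backup). Since O(¬reject_amendment) holds, K gives O(review_backup).
The contrapositive of premise 11 (O(publish_dataset → ¬review_backup)) is O(review_backup → ¬publish_dataset), and O(review_backup) is already established, so O(¬publish_dataset).
Premise 5 is O(¬publish_dataset → waive_backup); since O(¬publish_dataset), deontic closure gives O(waive_backup).
Premise 1, O(sign_invoice → ¬waive_backup), contraposes to O(waive_backup → ¬sign_invoice); with O(waive_backup) we get O(¬sign_invoice).
Premise 7, O(calibrate_sensor → sign_invoice), contraposes to O(¬sign_invoice → ¬calibrate_sensor); with O(¬sign_invoice) we get O(¬calibrate_sensor).
Premises 3, 4, 9, 12 do not contribute to this derivation.
Thus O(¬calibrate_sensor), which is F(calibrate_sensor): calibrate_sensor is forbidden.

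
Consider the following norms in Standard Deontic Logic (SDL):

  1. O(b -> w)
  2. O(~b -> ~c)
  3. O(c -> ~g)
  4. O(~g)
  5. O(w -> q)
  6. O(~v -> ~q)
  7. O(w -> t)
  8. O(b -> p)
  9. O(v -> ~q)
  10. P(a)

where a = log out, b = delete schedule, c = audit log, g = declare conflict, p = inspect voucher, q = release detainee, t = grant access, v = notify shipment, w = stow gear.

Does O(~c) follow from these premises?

Yes

Premises 6 and 9 are O(~v -> ~q) and O(v -> ~q); every ideal world satisfies ~v or v, so in either case ~q holds — hence O(~q).
Premise 5 is O(w -> q); contrapositively O(~q -> ~w). Since O(~q) holds, K gives O(~w).
The contrapositive of premise 1 (O(b -> w)) is O(~w -> ~b), and O(~w) is already established, so O(~b).
From O(~b) and premise 2, O(~b -> ~c), we obtain O(~c).
Premises 3, 4, 7, 8, 10 do not contribute to this derivation.
So O(~c) follows.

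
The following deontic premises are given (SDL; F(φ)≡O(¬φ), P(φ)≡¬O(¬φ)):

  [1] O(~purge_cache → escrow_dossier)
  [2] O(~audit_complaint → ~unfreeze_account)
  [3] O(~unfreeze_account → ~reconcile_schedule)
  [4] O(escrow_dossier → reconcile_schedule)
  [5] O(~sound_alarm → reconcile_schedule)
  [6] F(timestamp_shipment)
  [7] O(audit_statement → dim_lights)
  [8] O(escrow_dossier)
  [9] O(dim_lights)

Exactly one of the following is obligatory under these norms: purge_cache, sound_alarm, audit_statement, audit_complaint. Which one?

From premise 8 we have O(escrow_dossier).
From O(escrow_dossier) and premise 4, O(escrow_dossier → reconcile_schedule), we obtain O(reconcile_schedule).
Premise 3, O(~unfreeze_account → ~reconcile_schedule), contraposes to O(reconcile_schedule → unfreeze_account); with O(reconcile_schedule) we get O(unfreeze_account).
The contrapositive of premise 2 (O(~audit_complaint → ~unfreeze_account)) is O(unfreeze_account → audit_complaint), and O(unfreeze_account) is already established, so O(audit_complaint).
So O(audit_complaint) holds — audit_complaint is obligatory. None of the other listed options is made obligatory by any chain of premises.

audit_complaint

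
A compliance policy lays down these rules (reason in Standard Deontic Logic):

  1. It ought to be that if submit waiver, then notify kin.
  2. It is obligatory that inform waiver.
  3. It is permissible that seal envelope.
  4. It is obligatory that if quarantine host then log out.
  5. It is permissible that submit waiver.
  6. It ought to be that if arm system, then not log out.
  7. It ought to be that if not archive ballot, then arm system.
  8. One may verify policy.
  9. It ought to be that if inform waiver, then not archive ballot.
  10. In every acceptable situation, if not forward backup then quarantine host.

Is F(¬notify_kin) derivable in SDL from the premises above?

Premise 1 is O(submit_waiver → notify_kin), but O(submit_waiver) is not derivable from the premises (the permission P(submit_waiver) asserts only ¬O(¬submit_waiver), not O(submit_waiver)), so it does not yield O(notify_kin).
No other premise forces O(notify_kin). An ideal world satisfying every premise can still have ¬notify_kin true, so F(¬notify_kin) is not derivable.

No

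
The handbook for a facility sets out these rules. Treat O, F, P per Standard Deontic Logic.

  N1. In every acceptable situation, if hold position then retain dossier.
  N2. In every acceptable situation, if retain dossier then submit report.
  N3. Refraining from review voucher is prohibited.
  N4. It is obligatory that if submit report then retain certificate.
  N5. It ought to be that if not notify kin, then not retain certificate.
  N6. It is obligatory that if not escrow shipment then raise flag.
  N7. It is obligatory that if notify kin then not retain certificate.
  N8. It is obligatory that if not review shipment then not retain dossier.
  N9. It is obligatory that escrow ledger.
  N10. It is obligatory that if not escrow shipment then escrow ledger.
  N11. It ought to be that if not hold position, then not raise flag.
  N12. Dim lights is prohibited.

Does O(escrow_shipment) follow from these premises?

Premises 5 and 7 cover both cases: O(¬notify_kin → ¬retain_certificate) and O(notify_kin → ¬retain_certificate). Since ¬notify_kin ∨ notify_kin is a tautology, O(¬retain_certificate) follows.
Premise 4, O(submit_report → retain_certificate), contraposes to O(¬retain_certificate → ¬submit_report); with O(¬retain_certificate) we get O(¬submit_report).
The contrapositive of premise 2 (O(retain_dossier → submit_report)) is O(¬submit_report → ¬retain_dossier), and O(¬submit_report) is already established, so O(¬retain_dossier).
Premise 1, O(hold_position → retain_dossier), contraposes to O(¬retain_dossier → ¬hold_position); with O(¬retain_dossier) we get O(¬hold_position).
From O(¬hold_position) and premise 11, O(¬hold_position → ¬raise_flag), we obtain O(¬raise_flag).
Premise 6, O(¬escrow_shipment → raise_flag), contraposes to O(¬raise_flag → escrow_shipment); with O(¬raise_flag) we get O(escrow_shipment).
Premises 3, 8, 9, 10, 12 do not contribute to this derivation.
So O(escrow_shipment) follows.

Yes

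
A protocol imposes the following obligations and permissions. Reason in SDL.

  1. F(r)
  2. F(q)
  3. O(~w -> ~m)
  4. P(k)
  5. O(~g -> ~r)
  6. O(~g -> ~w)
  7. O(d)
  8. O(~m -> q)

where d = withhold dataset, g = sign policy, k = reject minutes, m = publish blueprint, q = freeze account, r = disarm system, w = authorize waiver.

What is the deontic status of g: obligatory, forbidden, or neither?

F(q) at premise 2 means O(~q).
Premise 8, O(~m -> q), contraposes to O(~q -> m); with O(~q) we get O(m).
Premise 3, O(~w -> ~m), contraposes to O(m -> w); with O(m) we get O(w).
The contrapositive of premise 6 (O(~g -> ~w)) is O(w -> g), and O(w) is already established, so O(g).
Premises 1, 4, 5, 7 do not contribute to this derivation.
Hence g is obligatory.

Obligatory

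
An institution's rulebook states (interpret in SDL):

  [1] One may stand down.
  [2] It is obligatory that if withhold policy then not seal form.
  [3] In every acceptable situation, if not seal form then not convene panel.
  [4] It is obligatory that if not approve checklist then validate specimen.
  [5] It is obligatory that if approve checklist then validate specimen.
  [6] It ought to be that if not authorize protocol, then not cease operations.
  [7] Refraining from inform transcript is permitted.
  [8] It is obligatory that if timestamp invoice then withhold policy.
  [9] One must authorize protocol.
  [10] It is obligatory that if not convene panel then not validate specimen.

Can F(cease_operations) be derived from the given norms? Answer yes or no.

Premise 6 is O(¬authorize_protocol → ¬cease_operations), but O(¬authorize_protocol) is not derivable from the premises, so it does not yield O(¬cease_operations).
No other premise forces O(¬cease_operations). An ideal world satisfying every premise can still have cease_operations true, so F(cease_operations) is not derivable.

No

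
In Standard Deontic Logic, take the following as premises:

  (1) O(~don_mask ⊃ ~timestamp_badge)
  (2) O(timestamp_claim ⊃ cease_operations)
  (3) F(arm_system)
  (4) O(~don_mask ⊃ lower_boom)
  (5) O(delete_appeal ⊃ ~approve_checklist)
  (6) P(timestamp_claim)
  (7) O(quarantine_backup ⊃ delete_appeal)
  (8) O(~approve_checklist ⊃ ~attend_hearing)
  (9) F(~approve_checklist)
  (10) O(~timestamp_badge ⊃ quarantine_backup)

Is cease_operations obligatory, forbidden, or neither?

Premise 2 is O(timestamp_claim ⊃ cease_operations), but O(timestamp_claim) is not derivable from the premises (the permission P(timestamp_claim) asserts only ~O(~timestamp_claim), not O(timestamp_claim)), so it does not yield O(cease_operations).
No premise or chain of K-axiom applications forces O(cease_operations), and none forces O(~cease_operations). So cease_operations is neither obligatory nor forbidden under these norms.

Neither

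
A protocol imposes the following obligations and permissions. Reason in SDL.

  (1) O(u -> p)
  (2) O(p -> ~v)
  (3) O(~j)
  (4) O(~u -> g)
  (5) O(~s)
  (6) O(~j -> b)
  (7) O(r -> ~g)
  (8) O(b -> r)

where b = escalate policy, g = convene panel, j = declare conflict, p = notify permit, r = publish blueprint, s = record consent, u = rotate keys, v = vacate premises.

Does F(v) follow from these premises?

Yes

Premise 3 states O(~j) outright.
From O(~j) and premise 6, O(~j -> b), we obtain O(b).
Premise 8 is O(b -> r); since O(b), deontic closure gives O(r).
With premise 7, O(r -> ~g), the K-axiom yields O(~g).
Premise 4 is O(~u -> g); contrapositively O(~g -> u). Since O(~g) holds, K gives O(u).
Premise 1 is O(u -> p); since O(u), deontic closure gives O(p).
With premise 2, O(p -> ~v), the K-axiom yields O(~v).
Premise 5 does not contribute to this derivation.
So O(~v) holds, i.e. F(v). The claim follows.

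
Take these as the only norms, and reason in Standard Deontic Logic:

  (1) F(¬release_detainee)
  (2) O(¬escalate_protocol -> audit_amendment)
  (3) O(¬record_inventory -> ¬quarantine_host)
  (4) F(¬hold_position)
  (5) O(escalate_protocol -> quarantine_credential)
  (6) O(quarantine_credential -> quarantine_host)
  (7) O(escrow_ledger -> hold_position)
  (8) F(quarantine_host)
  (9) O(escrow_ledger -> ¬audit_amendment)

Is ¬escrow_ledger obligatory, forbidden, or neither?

Obligatory

F(quarantine_host) at premise 8 means O(¬quarantine_host).
Premise 6, O(quarantine_credential -> quarantine_host), contraposes to O(¬quarantine_host -> ¬quarantine_credential); with O(¬quarantine_host) we get O(¬quarantine_credential).
Premise 5, O(escalate_protocol -> quarantine_credential), contraposes to O(¬quarantine_credential -> ¬escalate_protocol); with O(¬quarantine_credential) we get O(¬escalate_protocol).
Applying K to premise 2 (O(¬escalate_protocol -> audit_amendment)) and O(¬escalate_protocol) yields O(audit_amendment).
Premise 9 is O(escrow_ledger -> ¬audit_amendment); contrapositively O(audit_amendment -> ¬escrow_ledger). Since O(audit_amendment) holds, K gives O(¬escrow_ledger).
Premises 1, 3, 4, 7 do not contribute to this derivation.
Hence ¬escrow_ledger is obligatory.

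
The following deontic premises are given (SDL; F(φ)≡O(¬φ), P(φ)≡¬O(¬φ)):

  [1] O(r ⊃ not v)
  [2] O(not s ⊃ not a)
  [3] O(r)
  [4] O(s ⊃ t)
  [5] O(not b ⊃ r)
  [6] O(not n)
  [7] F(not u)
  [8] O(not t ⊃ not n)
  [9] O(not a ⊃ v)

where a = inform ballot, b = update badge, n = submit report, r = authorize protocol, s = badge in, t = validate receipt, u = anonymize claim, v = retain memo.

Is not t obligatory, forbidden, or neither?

Premise 3 states O(r) outright.
With premise 1, O(r ⊃ not v), the K-axiom yields O(not v).
The contrapositive of premise 9 (O(not a ⊃ v)) is O(not v ⊃ a), and O(not v) is already established, so O(a).
The contrapositive of premise 2 (O(not s ⊃ not a)) is O(a ⊃ s), and O(a) is already established, so O(s).
Premise 4 is O(s ⊃ t); since O(s), deontic closure gives O(t).
Premises 5, 6, 7, 8 do not contribute to this derivation.
Thus O(t), which is F(not t): not t is forbidden.

Forbidden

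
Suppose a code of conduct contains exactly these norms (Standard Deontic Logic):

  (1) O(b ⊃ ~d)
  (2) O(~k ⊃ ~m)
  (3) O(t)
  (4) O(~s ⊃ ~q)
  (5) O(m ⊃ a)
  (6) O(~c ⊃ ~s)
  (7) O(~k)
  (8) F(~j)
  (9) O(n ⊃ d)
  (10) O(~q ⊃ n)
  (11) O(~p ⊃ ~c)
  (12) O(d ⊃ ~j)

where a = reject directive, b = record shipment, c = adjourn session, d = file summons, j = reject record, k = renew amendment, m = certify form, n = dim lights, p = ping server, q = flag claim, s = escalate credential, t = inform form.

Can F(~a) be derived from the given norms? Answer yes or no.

Premise 5 is O(m ⊃ a), but O(m) is not derivable from the premises, so it does not yield O(a).
No other premise forces O(a). An ideal world satisfying every premise can still have ~a true, so F(~a) is not derivable.

No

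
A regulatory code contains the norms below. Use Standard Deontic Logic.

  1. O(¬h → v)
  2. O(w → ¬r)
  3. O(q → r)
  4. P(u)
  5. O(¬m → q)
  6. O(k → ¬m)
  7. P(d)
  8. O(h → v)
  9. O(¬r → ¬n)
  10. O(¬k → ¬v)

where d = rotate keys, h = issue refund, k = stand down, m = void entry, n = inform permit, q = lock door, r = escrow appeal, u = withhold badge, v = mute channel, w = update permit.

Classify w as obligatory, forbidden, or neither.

Premises 1 and 8 are O(¬h → v) and O(h → v); every ideal world satisfies ¬h or h, so in either case v holds — hence O(v).
Premise 10 is O(¬k → ¬v); contrapositively O(v → k). Since O(v) holds, K gives O(k).
Premise 6 is O(k → ¬m); since O(k), deontic closure gives O(¬m).
From O(¬m) and premise 5, O(¬m → q), we obtain O(q).
Applying K to premise 3 (O(q → r)) and O(q) yields O(r).
The contrapositive of premise 2 (O(w → ¬r)) is O(r → ¬w), and O(r) is already established, so O(¬w).
Premises 4, 7, 9 do not contribute to this derivation.
Thus O(¬w), which is F(w): w is forbidden.

Forbidden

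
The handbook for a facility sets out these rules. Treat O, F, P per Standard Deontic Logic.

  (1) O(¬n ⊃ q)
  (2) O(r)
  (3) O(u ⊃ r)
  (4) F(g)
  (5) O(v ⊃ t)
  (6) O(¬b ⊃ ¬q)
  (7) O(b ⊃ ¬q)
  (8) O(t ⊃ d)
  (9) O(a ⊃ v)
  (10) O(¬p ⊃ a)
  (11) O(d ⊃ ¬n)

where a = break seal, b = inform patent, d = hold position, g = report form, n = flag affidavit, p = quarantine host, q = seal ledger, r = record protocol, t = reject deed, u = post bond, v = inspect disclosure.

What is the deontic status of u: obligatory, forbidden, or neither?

Premise 3 is O(u ⊃ r); even if O(r) held, inferring O(u) would be affirming the consequent — invalid.
No premise or chain of K-axiom applications forces O(u), and none forces O(¬u). So u is neither obligatory nor forbidden under these norms.

Neither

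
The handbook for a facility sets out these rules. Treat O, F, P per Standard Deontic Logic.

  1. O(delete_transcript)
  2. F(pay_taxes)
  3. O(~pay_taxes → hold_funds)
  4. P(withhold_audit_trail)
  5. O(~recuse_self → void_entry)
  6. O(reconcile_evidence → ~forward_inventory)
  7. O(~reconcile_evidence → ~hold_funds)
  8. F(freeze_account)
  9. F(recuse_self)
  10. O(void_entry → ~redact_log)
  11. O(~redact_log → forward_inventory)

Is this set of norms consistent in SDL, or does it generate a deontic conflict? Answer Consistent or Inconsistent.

Premise 2 is F(pay_taxes), i.e. O(~pay_taxes).
With premise 3, O(~pay_taxes → hold_funds), the K-axiom yields O(hold_funds).
The contrapositive of premise 7 (O(~reconcile_evidence → ~hold_funds)) is O(hold_funds → reconcile_evidence), and O(hold_funds) is already established, so O(reconcile_evidence).
From O(reconcile_evidence) and premise 6, O(reconcile_evidence → ~forward_inventory), we obtain O(~forward_inventory).
Premise 11 is O(~redact_log → forward_inventory); contrapositively O(~forward_inventory → redact_log). Since O(~forward_inventory) holds, K gives O(redact_log).
Premise 10 is O(void_entry → ~redact_log); contrapositively O(redact_log → ~void_entry). Since O(redact_log) holds, K gives O(~void_entry).
The contrapositive of premise 5 (O(~recuse_self → void_entry)) is O(~void_entry → recuse_self), and O(~void_entry) is already established, so O(recuse_self).
Yet premise 9 is F(recuse_self), i.e. O(~recuse_self).
We now have both O(recuse_self) and O(~recuse_self) — recuse_self is simultaneously obligatory and forbidden, violating the D-axiom.

Inconsistent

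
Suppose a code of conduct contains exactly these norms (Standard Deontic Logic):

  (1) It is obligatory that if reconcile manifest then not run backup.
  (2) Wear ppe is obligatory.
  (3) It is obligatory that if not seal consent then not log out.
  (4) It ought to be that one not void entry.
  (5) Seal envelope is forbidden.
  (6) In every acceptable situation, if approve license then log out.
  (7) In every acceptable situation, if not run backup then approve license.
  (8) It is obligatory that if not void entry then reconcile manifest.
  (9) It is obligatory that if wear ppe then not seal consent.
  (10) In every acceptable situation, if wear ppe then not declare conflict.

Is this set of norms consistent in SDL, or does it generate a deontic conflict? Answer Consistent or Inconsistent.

Inconsistent

Premise 4 states O(¬void_entry) outright.
From O(¬void_entry) and premise 8, O(¬void_entry → reconcile_manifest), we obtain O(reconcile_manifest).
Applying K to premise 1 (O(reconcile_manifest → ¬run_backup)) and O(reconcile_manifest) yields O(¬run_backup).
Applying K to premise 7 (O(¬run_backup → approve_license)) and O(¬run_backup) yields O(approve_license).
Applying K to premise 6 (O(approve_license → log_out)) and O(approve_license) yields O(log_out).
Premise 3, O(¬seal_consent → ¬log_out), contraposes to O(log_out → seal_consent); with O(log_out) we get O(seal_consent).
Premise 9 is O(wear_ppe → ¬seal_consent); contrapositively O(seal_consent → ¬wear_ppe). Since O(seal_consent) holds, K gives O(¬wear_ppe).
But premise 2 directly asserts O(wear_ppe).
We now have both O(¬wear_ppe) and O(wear_ppe) — wear_ppe is simultaneously obligatory and forbidden, violating the D-axiom.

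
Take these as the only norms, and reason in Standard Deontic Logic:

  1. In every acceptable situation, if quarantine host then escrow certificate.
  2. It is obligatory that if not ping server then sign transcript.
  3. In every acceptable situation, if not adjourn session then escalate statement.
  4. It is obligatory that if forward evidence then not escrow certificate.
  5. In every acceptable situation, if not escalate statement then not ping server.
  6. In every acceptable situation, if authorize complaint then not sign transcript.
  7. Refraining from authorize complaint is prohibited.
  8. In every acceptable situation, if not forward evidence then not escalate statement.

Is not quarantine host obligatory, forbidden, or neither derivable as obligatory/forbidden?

Obligatory

Premise 7 is F(¬authorize_complaint), i.e. O(authorize_complaint).
From O(authorize_complaint) and premise 6, O(authorize_complaint → ¬sign_transcript), we obtain O(¬sign_transcript).
Premise 2 is O(¬ping_server → sign_transcript); contrapositively O(¬sign_transcript → ping_server). Since O(¬sign_transcript) holds, K gives O(ping_server).
Premise 5 is O(¬escalate_statement → ¬ping_server); contrapositively O(ping_server → escalate_statement). Since O(ping_server) holds, K gives O(escalate_statement).
The contrapositive of premise 8 (O(¬forward_evidence → ¬escalate_statement)) is O(escalate_statement → forward_evidence), and O(escalate_statement) is already established, so O(forward_evidence).
Applying K to premise 4 (O(forward_evidence → ¬escrow_certificate)) and O(forward_evidence) yields O(¬escrow_certificate).
The contrapositive of premise 1 (O(quarantine_host → escrow_certificate)) is O(¬escrow_certificate → ¬quarantine_host), and O(¬escrow_certificate) is already established, so O(¬quarantine_host).
Premise 3 does not contribute to this derivation.
Hence ¬quarantine_host is obligatory.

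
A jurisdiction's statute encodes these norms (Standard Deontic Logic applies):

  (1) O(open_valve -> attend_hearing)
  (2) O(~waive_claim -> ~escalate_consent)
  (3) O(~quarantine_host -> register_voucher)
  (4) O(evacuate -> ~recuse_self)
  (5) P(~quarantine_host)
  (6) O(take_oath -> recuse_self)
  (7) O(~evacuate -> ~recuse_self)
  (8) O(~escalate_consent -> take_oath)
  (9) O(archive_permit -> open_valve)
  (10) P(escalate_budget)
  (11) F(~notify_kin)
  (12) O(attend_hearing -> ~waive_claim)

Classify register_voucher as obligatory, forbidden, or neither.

Premise 3 is O(~quarantine_host -> register_voucher), but O(~quarantine_host) is not derivable from the premises (the permission P(~quarantine_host) asserts only ~O(quarantine_host), not O(~quarantine_host)), so it does not yield O(register_voucher).
No premise or chain of K-axiom applications forces O(register_voucher), and none forces O(~register_voucher). So register_voucher is neither obligatory nor forbidden under these norms.

Neither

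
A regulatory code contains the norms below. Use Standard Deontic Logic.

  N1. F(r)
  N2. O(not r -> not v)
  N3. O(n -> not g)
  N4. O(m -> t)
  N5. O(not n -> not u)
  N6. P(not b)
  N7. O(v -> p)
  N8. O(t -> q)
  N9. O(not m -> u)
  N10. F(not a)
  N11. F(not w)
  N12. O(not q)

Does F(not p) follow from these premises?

Premise 7 is O(v -> p), but O(v) is not derivable from the premises, so it does not yield O(p).
No other premise forces O(p). An ideal world satisfying every premise can still have not p true, so F(not p) is not derivable.

No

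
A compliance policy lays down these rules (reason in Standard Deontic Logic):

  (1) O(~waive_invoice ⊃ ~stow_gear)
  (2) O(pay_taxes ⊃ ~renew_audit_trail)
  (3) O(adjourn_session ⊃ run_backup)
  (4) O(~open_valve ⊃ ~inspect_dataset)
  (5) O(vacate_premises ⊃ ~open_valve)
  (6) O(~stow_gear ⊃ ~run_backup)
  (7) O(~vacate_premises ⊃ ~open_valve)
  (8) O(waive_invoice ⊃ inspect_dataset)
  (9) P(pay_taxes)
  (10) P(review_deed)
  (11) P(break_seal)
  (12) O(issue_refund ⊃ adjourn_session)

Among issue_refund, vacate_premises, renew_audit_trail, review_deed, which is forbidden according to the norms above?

issue_refund

By case analysis on ~vacate_premises: premise 7 gives O(~vacate_premises ⊃ ~open_valve) and premise 5 gives O(vacate_premises ⊃ ~open_valve), so O(~open_valve) either way.
From O(~open_valve) and premise 4, O(~open_valve ⊃ ~inspect_dataset), we obtain O(~inspect_dataset).
The contrapositive of premise 8 (O(waive_invoice ⊃ inspect_dataset)) is O(~inspect_dataset ⊃ ~waive_invoice), and O(~inspect_dataset) is already established, so O(~waive_invoice).
With premise 1, O(~waive_invoice ⊃ ~stow_gear), the K-axiom yields O(~stow_gear).
With premise 6, O(~stow_gear ⊃ ~run_backup), the K-axiom yields O(~run_backup).
The contrapositive of premise 3 (O(adjourn_session ⊃ run_backup)) is O(~run_backup ⊃ ~adjourn_session), and O(~run_backup) is already established, so O(~adjourn_session).
Premise 12, O(issue_refund ⊃ adjourn_session), contraposes to O(~adjourn_session ⊃ ~issue_refund); with O(~adjourn_session) we get O(~issue_refund).
So O(~issue_refund) holds, i.e. issue_refund is forbidden. None of the other listed options is forbidden under the premises.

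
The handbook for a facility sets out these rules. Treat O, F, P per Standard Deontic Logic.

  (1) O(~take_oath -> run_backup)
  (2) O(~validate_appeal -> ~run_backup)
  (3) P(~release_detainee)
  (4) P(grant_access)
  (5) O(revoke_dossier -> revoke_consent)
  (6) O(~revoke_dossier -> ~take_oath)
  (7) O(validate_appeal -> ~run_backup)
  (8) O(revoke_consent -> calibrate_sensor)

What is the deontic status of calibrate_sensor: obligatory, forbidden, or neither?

Premises 7 and 2 are O(validate_appeal -> ~run_backup) and O(~validate_appeal -> ~run_backup); every ideal world satisfies validate_appeal or ~validate_appeal, so in either case ~run_backup holds — hence O(~run_backup).
Premise 1, O(~take_oath -> run_backup), contraposes to O(~run_backup -> take_oath); with O(~run_backup) we get O(take_oath).
The contrapositive of premise 6 (O(~revoke_dossier -> ~take_oath)) is O(take_oath -> revoke_dossier), and O(take_oath) is already established, so O(revoke_dossier).
Premise 5 is O(revoke_dossier -> revoke_consent); since O(revoke_dossier), deontic closure gives O(revoke_consent).
Premise 8 is O(revoke_consent -> calibrate_sensor); since O(revoke_consent), deontic closure gives O(calibrate_sensor).
Premises 3, 4 do not contribute to this derivation.
Hence calibrate_sensor is obligatory.

Obligatory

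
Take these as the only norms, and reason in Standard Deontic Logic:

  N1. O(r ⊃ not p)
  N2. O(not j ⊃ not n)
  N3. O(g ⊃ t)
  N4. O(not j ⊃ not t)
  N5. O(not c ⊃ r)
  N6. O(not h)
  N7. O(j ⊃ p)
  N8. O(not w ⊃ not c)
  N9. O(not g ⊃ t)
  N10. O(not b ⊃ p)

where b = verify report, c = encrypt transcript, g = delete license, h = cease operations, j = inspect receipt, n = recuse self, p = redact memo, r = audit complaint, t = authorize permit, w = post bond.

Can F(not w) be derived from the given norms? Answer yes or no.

Premises 3 and 9 are O(g ⊃ t) and O(not g ⊃ t); every ideal world satisfies g or not g, so in either case t holds — hence O(t).
Premise 4 is O(not j ⊃ not t); contrapositively O(t ⊃ j). Since O(t) holds, K gives O(j).
With premise 7, O(j ⊃ p), the K-axiom yields O(p).
Premise 1 is O(r ⊃ not p); contrapositively O(p ⊃ not r). Since O(p) holds, K gives O(not r).
Premise 5, O(not c ⊃ r), contraposes to O(not r ⊃ c); with O(not r) we get O(c).
The contrapositive of premise 8 (O(not w ⊃ not c)) is O(c ⊃ w), and O(c) is already established, so O(w).
Premises 2, 6, 10 do not contribute to this derivation.
So O(w) holds, i.e. F(not w). The claim follows.

Yes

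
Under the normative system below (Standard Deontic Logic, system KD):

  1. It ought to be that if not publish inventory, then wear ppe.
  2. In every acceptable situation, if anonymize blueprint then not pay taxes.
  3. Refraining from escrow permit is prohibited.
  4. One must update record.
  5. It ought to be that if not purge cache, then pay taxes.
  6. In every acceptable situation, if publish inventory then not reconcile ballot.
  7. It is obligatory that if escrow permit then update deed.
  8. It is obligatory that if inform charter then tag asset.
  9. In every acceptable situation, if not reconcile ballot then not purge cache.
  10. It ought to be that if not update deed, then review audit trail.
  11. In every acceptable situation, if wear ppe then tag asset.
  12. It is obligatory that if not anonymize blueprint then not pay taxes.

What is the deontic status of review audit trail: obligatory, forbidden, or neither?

Premise 10 is O(¬update_deed → review_audit_trail), but O(¬update_deed) is not derivable from the premises, so it does not yield O(review_audit_trail).
No premise or chain of K-axiom applications forces O(review_audit_trail), and none forces O(¬review_audit_trail). So review_audit_trail is neither obligatory nor forbidden under these norms.

Neither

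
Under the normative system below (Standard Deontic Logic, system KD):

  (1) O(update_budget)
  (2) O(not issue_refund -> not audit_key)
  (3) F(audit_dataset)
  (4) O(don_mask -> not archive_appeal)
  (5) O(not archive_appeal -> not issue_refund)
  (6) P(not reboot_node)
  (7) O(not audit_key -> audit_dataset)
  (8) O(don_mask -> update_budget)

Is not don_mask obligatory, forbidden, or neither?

Obligatory

Premise 3, F(audit_dataset), is equivalent to O(not audit_dataset).
Premise 7 is O(not audit_key -> audit_dataset); contrapositively O(not audit_dataset -> audit_key). Since O(not audit_dataset) holds, K gives O(audit_key).
Premise 2 is O(not issue_refund -> not audit_key); contrapositively O(audit_key -> issue_refund). Since O(audit_key) holds, K gives O(issue_refund).
Premise 5 is O(not archive_appeal -> not issue_refund); contrapositively O(issue_refund -> archive_appeal). Since O(issue_refund) holds, K gives O(archive_appeal).
The contrapositive of premise 4 (O(don_mask -> not archive_appeal)) is O(archive_appeal -> not don_mask), and O(archive_appeal) is already established, so O(not don_mask).
Premises 1, 6, 8 do not contribute to this derivation.
Hence not don_mask is obligatory.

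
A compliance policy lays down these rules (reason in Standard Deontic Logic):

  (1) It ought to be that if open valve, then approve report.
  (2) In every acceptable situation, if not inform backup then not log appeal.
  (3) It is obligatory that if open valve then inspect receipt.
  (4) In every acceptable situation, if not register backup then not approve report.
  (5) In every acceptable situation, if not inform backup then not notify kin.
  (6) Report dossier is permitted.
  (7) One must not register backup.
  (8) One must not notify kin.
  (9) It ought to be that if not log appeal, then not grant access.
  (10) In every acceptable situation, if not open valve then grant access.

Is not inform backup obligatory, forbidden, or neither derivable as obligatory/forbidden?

Forbidden

F(register_backup) at premise 7 means O(¬register_backup).
With premise 4, O(¬register_backup → ¬approve_report), the K-axiom yields O(¬approve_report).
Premise 1, O(open_valve → approve_report), contraposes to O(¬approve_report → ¬open_valve); with O(¬approve_report) we get O(¬open_valve).
Premise 10 is O(¬open_valve → grant_access); since O(¬open_valve), deontic closure gives O(grant_access).
Premise 9 is O(¬log_appeal → ¬grant_access); contrapositively O(grant_access → log_appeal). Since O(grant_access) holds, K gives O(log_appeal).
Premise 2, O(¬inform_backup → ¬log_appeal), contraposes to O(log_appeal → inform_backup); with O(log_appeal) we get O(inform_backup).
Premises 3, 5, 6, 8 do not contribute to this derivation.
Thus O(inform_backup), which is F(¬inform_backup): ¬inform_backup is forbidden.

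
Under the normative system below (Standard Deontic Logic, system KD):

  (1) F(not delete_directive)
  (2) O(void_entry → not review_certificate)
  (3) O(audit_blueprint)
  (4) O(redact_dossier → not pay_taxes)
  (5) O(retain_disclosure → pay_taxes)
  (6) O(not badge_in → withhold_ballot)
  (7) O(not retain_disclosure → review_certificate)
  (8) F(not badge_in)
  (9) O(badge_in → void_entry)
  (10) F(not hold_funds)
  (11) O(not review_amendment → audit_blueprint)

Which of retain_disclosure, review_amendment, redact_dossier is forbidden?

redact_dossier

Premise 8, F(not badge_in), is equivalent to O(badge_in).
With premise 9, O(badge_in → void_entry), the K-axiom yields O(void_entry).
Applying K to premise 2 (O(void_entry → not review_certificate)) and O(void_entry) yields O(not review_certificate).
Premise 7 is O(not retain_disclosure → review_certificate); contrapositively O(not review_certificate → retain_disclosure). Since O(not review_certificate) holds, K gives O(retain_disclosure).
From O(retain_disclosure) and premise 5, O(retain_disclosure → pay_taxes), we obtain O(pay_taxes).
Premise 4 is O(redact_dossier → not pay_taxes); contrapositively O(pay_taxes → not redact_dossier). Since O(pay_taxes) holds, K gives O(not redact_dossier).
So O(not redact_dossier) holds, i.e. redact_dossier is forbidden. None of the other listed options is forbidden under the premises.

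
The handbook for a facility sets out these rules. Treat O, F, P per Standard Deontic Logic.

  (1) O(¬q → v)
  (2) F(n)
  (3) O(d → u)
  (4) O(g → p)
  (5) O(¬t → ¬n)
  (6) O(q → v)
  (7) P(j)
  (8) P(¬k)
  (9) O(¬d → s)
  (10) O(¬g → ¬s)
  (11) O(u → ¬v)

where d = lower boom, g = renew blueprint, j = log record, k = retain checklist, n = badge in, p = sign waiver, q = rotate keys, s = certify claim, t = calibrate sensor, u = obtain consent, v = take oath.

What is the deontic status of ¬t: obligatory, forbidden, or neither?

Neither

Premise 5 is O(¬t → ¬n); even if O(¬n) held, inferring O(¬t) would be affirming the consequent — invalid.
No premise or chain of K-axiom applications forces O(¬t), and none forces O(t). So ¬t is neither obligatory nor forbidden under these norms.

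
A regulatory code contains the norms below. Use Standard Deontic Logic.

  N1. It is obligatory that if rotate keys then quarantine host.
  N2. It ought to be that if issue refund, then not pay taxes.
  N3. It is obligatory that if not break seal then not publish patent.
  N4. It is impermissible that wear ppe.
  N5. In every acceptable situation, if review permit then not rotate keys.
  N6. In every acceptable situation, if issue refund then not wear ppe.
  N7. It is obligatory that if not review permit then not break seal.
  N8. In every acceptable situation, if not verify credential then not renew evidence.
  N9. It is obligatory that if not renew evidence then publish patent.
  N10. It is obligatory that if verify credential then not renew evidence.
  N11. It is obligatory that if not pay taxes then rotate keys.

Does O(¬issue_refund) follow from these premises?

Yes

Premises 8 and 10 are O(¬verify_credential → ¬renew_evidence) and O(verify_credential → ¬renew_evidence); every ideal world satisfies ¬verify_credential or verify_credential, so in either case ¬renew_evidence holds — hence O(¬renew_evidence).
Premise 9 is O(¬renew_evidence → publish_patent); since O(¬renew_evidence), deontic closure gives O(publish_patent).
Premise 3 is O(¬break_seal → ¬publish_patent); contrapositively O(publish_patent → break_seal). Since O(publish_patent) holds, K gives O(break_seal).
The contrapositive of premise 7 (O(¬review_permit → ¬break_seal)) is O(break_seal → review_permit), and O(break_seal) is already established, so O(review_permit).
Applying K to premise 5 (O(review_permit → ¬rotate_keys)) and O(review_permit) yields O(¬rotate_keys).
The contrapositive of premise 11 (O(¬pay_taxes → rotate_keys)) is O(¬rotate_keys → pay_taxes), and O(¬rotate_keys) is already established, so O(pay_taxes).
Premise 2 is O(issue_refund → ¬pay_taxes); contrapositively O(pay_taxes → ¬issue_refund). Since O(pay_taxes) holds, K gives O(¬issue_refund).
Premises 1, 4, 6 do not contribute to this derivation.
So O(¬issue_refund) follows.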